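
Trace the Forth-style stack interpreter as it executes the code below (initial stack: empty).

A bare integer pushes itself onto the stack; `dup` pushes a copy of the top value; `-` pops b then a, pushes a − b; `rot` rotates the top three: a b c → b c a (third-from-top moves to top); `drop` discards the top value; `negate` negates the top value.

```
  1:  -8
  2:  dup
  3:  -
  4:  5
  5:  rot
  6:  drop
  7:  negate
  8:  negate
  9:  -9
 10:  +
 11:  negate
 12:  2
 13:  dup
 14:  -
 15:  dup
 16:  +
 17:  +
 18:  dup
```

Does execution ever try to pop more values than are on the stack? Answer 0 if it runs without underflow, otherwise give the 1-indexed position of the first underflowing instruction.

5

-8  → [-8]
dup → [-8, -8]
-   → [0]
5   → [0, 5]
rot  — needs 3 operands, stack has 2 → underflow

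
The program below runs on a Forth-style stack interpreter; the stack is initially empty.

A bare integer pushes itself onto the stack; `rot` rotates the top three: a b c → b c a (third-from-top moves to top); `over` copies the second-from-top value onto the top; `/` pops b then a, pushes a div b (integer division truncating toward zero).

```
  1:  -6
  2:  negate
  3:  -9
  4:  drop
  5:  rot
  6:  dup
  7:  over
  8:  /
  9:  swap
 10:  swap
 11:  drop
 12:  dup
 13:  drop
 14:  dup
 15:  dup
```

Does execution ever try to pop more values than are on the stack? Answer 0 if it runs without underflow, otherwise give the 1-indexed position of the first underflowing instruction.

-6      [-6]
negate  [6]
-9      [6, -9]
drop    [6]
rot  — needs 3 operands, stack has 1 → underflow

5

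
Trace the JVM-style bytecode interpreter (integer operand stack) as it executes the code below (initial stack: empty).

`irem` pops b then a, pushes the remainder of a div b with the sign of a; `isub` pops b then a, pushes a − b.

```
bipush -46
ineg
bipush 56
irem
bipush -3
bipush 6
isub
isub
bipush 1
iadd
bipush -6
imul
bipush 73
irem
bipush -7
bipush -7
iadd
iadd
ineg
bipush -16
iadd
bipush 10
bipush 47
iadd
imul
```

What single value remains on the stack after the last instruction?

2394

bipush -46 -> [-46]
ineg       -> [46]
bipush 56  -> [46, 56]
irem       -> [46]
bipush -3  -> [46, -3]
bipush 6   -> [46, -3, 6]
isub       -> [46, -9]
isub       -> [55]
bipush 1   -> [55, 1]
iadd       -> [56]
bipush -6  -> [56, -6]
imul       -> [-336]
bipush 73  -> [-336, 73]
irem       -> [-44]
bipush -7  -> [-44, -7]
bipush -7  -> [-44, -7, -7]
iadd       -> [-44, -14]
iadd       -> [-58]
ineg       -> [58]
bipush -16 -> [58, -16]
iadd       -> [42]
bipush 10  -> [42, 10]
bipush 47  -> [42, 10, 47]
iadd       -> [42, 57]
imul       -> [2394]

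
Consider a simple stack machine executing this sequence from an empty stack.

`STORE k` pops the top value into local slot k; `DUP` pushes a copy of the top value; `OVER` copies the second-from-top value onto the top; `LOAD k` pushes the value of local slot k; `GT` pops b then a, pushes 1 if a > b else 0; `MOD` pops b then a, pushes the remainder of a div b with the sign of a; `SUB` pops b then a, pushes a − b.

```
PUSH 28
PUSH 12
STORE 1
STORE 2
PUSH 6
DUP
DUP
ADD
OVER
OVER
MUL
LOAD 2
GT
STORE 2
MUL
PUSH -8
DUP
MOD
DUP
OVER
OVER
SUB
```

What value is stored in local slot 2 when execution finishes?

PUSH 28  [28]
PUSH 12  [28, 12]
STORE 1  [28]
STORE 2  []
PUSH 6   [6]
DUP      [6, 6]
DUP      [6, 6, 6]
ADD      [6, 12]
OVER     [6, 12, 6]
OVER     [6, 12, 6, 12]
MUL      [6, 12, 72]
LOAD 2   [6, 12, 72, 28]
GT       [6, 12, 1]
STORE 2  [6, 12]
MUL      [72]
PUSH -8  [72, -8]
DUP      [72, -8, -8]
MOD      [72, 0]
DUP      [72, 0, 0]
OVER     [72, 0, 0, 0]
OVER     [72, 0, 0, 0, 0]
SUB      [72, 0, 0, 0]

1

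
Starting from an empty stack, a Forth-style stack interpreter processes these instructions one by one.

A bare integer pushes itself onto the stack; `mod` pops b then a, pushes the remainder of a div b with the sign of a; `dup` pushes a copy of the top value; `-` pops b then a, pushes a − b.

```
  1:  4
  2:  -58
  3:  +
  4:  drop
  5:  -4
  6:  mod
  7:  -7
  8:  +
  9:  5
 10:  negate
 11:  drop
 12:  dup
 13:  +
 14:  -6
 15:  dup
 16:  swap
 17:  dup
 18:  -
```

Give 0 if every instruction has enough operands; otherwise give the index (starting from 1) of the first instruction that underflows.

4     [4]
-58   [4, -58]
+     [-54]
drop  []
-4    [-4]
mod  — needs 2 operands, stack has 1 → underflow

6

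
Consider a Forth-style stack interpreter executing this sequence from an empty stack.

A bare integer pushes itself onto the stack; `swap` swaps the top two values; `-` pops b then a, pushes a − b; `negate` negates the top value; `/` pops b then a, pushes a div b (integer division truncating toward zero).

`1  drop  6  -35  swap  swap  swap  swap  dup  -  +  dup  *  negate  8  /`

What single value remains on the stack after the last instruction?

1       1
drop    (empty)
6       6
-35     6 -35
swap    -35 6
swap    6 -35
swap    -35 6
swap    6 -35
dup     6 -35 -35
-       6 0
+       6
dup     6 6
*       36
negate  -36
8       -36 8
/       -4

-4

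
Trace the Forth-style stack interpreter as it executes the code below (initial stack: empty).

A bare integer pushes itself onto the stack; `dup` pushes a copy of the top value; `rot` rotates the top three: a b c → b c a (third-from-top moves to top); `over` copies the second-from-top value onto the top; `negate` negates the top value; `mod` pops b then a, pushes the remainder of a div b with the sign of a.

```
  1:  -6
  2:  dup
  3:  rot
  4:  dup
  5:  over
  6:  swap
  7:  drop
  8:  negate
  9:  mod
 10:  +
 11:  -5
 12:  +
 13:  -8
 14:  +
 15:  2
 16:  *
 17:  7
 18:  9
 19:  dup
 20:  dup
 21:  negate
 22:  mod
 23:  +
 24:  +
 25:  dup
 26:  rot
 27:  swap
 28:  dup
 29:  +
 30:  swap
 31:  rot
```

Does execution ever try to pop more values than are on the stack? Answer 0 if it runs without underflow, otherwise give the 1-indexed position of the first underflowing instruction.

-6   -6
dup  -6 -6
rot  — needs 3 operands, stack has 2 → underflow

3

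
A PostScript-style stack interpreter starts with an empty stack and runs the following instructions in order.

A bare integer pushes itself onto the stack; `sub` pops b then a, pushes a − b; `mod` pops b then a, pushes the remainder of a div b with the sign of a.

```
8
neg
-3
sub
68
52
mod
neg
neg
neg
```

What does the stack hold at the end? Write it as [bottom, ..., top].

8    8
neg  -8
-3   -8 -3
sub  -5
68   -5 68
52   -5 68 52
mod  -5 16
neg  -5 -16
neg  -5 16
neg  -5 -16

[-5, -16]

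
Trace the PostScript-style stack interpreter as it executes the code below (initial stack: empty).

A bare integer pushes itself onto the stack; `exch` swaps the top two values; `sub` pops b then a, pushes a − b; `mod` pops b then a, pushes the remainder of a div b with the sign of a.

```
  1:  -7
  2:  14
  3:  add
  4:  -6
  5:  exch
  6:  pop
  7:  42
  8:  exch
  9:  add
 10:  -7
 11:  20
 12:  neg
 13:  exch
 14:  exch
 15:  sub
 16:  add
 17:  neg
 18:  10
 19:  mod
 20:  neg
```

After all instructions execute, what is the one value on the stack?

9

-7    [-7]
14    [-7, 14]
add   [7]
-6    [7, -6]
exch  [-6, 7]
pop   [-6]
42    [-6, 42]
exch  [42, -6]
add   [36]
-7    [36, -7]
20    [36, -7, 20]
neg   [36, -7, -20]
exch  [36, -20, -7]
exch  [36, -7, -20]
sub   [36, 13]
add   [49]
neg   [-49]
10    [-49, 10]
mod   [-9]
neg   [9]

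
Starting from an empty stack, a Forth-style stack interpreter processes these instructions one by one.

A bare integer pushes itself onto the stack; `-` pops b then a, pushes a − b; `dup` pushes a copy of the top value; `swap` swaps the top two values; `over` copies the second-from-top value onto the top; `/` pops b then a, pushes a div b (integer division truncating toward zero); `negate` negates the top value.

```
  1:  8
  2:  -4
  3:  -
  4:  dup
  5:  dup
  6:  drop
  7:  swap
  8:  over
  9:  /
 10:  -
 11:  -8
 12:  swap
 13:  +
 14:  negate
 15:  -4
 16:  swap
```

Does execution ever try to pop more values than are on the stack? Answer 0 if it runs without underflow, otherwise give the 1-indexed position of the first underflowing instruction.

0

8      → [8]
-4     → [8, -4]
-      → [12]
dup    → [12, 12]
dup    → [12, 12, 12]
drop   → [12, 12]
swap   → [12, 12]
over   → [12, 12, 12]
/      → [12, 1]
-      → [11]
-8     → [11, -8]
swap   → [-8, 11]
+      → [3]
negate → [-3]
-4     → [-3, -4]
swap   → [-4, -3]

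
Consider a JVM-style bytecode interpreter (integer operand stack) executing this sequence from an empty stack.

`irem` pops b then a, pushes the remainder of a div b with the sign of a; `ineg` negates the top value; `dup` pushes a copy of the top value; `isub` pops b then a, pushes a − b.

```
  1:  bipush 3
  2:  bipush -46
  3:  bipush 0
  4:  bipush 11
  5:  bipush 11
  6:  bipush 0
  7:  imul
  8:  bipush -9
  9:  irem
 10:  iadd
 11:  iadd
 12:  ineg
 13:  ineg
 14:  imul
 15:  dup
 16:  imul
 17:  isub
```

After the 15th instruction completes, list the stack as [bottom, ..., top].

[3, -506, -506]

bipush 3   → [3]
bipush -46 → [3, -46]
bipush 0   → [3, -46, 0]
bipush 11  → [3, -46, 0, 11]
bipush 11  → [3, -46, 0, 11, 11]
bipush 0   → [3, -46, 0, 11, 11, 0]
imul       → [3, -46, 0, 11, 0]
bipush -9  → [3, -46, 0, 11, 0, -9]
irem       → [3, -46, 0, 11, 0]
iadd       → [3, -46, 0, 11]
iadd       → [3, -46, 11]
ineg       → [3, -46, -11]
ineg       → [3, -46, 11]
imul       → [3, -506]
dup        → [3, -506, -506]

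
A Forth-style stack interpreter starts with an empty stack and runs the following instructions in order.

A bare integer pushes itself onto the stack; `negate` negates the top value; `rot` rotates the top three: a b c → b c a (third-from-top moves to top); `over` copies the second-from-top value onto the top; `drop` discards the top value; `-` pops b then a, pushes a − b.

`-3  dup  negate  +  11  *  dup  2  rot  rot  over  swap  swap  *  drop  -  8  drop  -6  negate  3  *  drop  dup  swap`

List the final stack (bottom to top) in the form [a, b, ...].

[2, 2]

-3     -> [-3]
dup    -> [-3, -3]
negate -> [-3, 3]
+      -> [0]
11     -> [0, 11]
*      -> [0]
dup    -> [0, 0]
2      -> [0, 0, 2]
rot    -> [0, 2, 0]
rot    -> [2, 0, 0]
over   -> [2, 0, 0, 0]
swap   -> [2, 0, 0, 0]
swap   -> [2, 0, 0, 0]
*      -> [2, 0, 0]
drop   -> [2, 0]
-      -> [2]
8      -> [2, 8]
drop   -> [2]
-6     -> [2, -6]
negate -> [2, 6]
3      -> [2, 6, 3]
*      -> [2, 18]
drop   -> [2]
dup    -> [2, 2]
swap   -> [2, 2]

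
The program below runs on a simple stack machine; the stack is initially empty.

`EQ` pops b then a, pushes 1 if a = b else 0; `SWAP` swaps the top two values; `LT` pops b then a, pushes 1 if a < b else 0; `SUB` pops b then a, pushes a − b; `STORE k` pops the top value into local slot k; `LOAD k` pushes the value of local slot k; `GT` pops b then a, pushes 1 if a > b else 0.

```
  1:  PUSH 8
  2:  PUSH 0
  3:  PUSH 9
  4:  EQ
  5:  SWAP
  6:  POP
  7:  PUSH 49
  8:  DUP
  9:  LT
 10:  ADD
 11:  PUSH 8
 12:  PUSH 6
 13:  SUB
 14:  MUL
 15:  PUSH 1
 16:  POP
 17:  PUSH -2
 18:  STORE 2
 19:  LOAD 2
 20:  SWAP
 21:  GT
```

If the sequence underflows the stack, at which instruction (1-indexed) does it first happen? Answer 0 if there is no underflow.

PUSH 8   8
PUSH 0   8 0
PUSH 9   8 0 9
EQ       8 0
SWAP     0 8
POP      0
PUSH 49  0 49
DUP      0 49 49
LT       0 0
ADD      0
PUSH 8   0 8
PUSH 6   0 8 6
SUB      0 2
MUL      0
PUSH 1   0 1
POP      0
PUSH -2  0 -2
STORE 2  0
LOAD 2   0 -2
SWAP     -2 0
GT       0

0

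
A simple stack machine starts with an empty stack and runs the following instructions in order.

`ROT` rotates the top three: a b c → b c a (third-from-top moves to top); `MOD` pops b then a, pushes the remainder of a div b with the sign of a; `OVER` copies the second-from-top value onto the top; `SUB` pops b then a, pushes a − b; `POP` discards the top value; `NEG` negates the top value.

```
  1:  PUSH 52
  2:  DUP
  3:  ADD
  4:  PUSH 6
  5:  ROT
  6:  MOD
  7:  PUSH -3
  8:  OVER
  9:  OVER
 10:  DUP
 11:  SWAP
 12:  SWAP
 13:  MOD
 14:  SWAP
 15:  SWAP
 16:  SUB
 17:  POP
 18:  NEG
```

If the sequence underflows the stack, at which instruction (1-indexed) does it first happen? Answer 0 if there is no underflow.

PUSH 52 -> 52
DUP     -> 52 52
ADD     -> 104
PUSH 6  -> 104 6
ROT  — needs 3 operands, stack has 2 → underflow

5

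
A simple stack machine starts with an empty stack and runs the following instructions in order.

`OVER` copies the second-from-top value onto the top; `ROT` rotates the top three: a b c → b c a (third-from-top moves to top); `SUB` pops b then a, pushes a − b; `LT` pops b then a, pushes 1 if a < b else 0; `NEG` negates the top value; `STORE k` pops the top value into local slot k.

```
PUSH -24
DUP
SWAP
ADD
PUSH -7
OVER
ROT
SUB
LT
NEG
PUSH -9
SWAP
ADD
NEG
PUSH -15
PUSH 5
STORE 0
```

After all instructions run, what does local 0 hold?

5

PUSH -24 → [-24]
DUP      → [-24, -24]
SWAP     → [-24, -24]
ADD      → [-48]
PUSH -7  → [-48, -7]
OVER     → [-48, -7, -48]
ROT      → [-7, -48, -48]
SUB      → [-7, 0]
LT       → [1]
NEG      → [-1]
PUSH -9  → [-1, -9]
SWAP     → [-9, -1]
ADD      → [-10]
NEG      → [10]
PUSH -15 → [10, -15]
PUSH 5   → [10, -15, 5]
STORE 0  → [10, -15]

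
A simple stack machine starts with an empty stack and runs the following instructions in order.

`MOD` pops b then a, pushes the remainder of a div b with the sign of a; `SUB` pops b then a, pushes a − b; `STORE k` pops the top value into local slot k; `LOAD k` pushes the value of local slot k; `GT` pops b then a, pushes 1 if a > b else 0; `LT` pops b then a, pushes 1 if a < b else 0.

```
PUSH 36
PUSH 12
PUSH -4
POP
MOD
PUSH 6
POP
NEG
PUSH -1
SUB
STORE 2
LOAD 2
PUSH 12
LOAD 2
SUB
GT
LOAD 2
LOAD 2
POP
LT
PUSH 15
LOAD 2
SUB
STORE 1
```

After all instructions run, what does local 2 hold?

PUSH 36 : 36
PUSH 12 : 36 12
PUSH -4 : 36 12 -4
POP     : 36 12
MOD     : 0
PUSH 6  : 0 6
POP     : 0
NEG     : 0
PUSH -1 : 0 -1
SUB     : 1
STORE 2 : (empty)
LOAD 2  : 1
PUSH 12 : 1 12
LOAD 2  : 1 12 1
SUB     : 1 11
GT      : 0
LOAD 2  : 0 1
LOAD 2  : 0 1 1
POP     : 0 1
LT      : 1
PUSH 15 : 1 15
LOAD 2  : 1 15 1
SUB     : 1 14
STORE 1 : 1

1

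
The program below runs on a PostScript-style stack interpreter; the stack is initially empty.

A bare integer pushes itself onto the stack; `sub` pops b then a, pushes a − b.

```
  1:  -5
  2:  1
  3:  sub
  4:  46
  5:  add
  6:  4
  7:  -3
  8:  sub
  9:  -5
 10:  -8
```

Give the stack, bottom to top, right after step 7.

-5  -> -5
1   -> -5 1
sub -> -6
46  -> -6 46
add -> 40
4   -> 40 4
-3  -> 40 4 -3

[40, 4, -3]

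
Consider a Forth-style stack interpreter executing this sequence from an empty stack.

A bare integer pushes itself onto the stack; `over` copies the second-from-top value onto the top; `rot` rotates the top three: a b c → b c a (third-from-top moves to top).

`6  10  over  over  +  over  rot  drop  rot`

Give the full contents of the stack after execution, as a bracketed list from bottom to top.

6    -> 6
10   -> 6 10
over -> 6 10 6
over -> 6 10 6 10
+    -> 6 10 16
over -> 6 10 16 10
rot  -> 6 16 10 10
drop -> 6 16 10
rot  -> 16 10 6

[16, 10, 6]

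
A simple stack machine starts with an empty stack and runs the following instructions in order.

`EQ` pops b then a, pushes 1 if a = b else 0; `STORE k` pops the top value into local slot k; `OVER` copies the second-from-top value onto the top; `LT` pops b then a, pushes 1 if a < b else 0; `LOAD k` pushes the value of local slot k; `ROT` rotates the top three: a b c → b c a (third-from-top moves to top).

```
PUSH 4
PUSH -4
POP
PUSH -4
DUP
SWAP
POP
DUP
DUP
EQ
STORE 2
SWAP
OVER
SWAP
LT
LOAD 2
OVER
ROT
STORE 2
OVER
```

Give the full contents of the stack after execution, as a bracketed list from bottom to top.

[-4, 1, 1, 1]

PUSH 4   4
PUSH -4  4 -4
POP      4
PUSH -4  4 -4
DUP      4 -4 -4
SWAP     4 -4 -4
POP      4 -4
DUP      4 -4 -4
DUP      4 -4 -4 -4
EQ       4 -4 1
STORE 2  4 -4
SWAP     -4 4
OVER     -4 4 -4
SWAP     -4 -4 4
LT       -4 1
LOAD 2   -4 1 1
OVER     -4 1 1 1
ROT      -4 1 1 1
STORE 2  -4 1 1
OVER     -4 1 1 1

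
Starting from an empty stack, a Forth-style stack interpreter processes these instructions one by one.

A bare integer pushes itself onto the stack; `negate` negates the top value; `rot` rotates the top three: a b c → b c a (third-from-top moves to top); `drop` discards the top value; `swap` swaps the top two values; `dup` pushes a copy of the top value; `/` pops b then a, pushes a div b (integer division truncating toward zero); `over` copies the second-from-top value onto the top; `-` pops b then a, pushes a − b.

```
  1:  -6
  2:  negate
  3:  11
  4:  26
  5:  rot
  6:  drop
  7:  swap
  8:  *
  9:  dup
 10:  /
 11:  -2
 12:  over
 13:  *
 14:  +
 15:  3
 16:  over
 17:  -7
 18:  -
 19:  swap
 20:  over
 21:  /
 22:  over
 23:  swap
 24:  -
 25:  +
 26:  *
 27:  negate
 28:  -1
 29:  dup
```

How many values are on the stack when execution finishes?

-6     -> -6
negate -> 6
11     -> 6 11
26     -> 6 11 26
rot    -> 11 26 6
drop   -> 11 26
swap   -> 26 11
*      -> 286
dup    -> 286 286
/      -> 1
-2     -> 1 -2
over   -> 1 -2 1
*      -> 1 -2
+      -> -1
3      -> -1 3
over   -> -1 3 -1
-7     -> -1 3 -1 -7
-      -> -1 3 6
swap   -> -1 6 3
over   -> -1 6 3 6
/      -> -1 6 0
over   -> -1 6 0 6
swap   -> -1 6 6 0
-      -> -1 6 6
+      -> -1 12
*      -> -12
negate -> 12
-1     -> 12 -1
dup    -> 12 -1 -1

3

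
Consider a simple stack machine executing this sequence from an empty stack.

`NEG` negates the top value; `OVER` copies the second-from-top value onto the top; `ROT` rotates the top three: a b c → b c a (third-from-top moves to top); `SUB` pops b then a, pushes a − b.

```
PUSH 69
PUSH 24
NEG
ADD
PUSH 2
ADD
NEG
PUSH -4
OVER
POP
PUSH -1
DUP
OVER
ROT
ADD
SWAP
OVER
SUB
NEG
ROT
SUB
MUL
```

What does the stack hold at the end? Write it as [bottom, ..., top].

[-47, -6]

PUSH 69 → [69]
PUSH 24 → [69, 24]
NEG     → [69, -24]
ADD     → [45]
PUSH 2  → [45, 2]
ADD     → [47]
NEG     → [-47]
PUSH -4 → [-47, -4]
OVER    → [-47, -4, -47]
POP     → [-47, -4]
PUSH -1 → [-47, -4, -1]
DUP     → [-47, -4, -1, -1]
OVER    → [-47, -4, -1, -1, -1]
ROT     → [-47, -4, -1, -1, -1]
ADD     → [-47, -4, -1, -2]
SWAP    → [-47, -4, -2, -1]
OVER    → [-47, -4, -2, -1, -2]
SUB     → [-47, -4, -2, 1]
NEG     → [-47, -4, -2, -1]
ROT     → [-47, -2, -1, -4]
SUB     → [-47, -2, 3]
MUL     → [-47, -6]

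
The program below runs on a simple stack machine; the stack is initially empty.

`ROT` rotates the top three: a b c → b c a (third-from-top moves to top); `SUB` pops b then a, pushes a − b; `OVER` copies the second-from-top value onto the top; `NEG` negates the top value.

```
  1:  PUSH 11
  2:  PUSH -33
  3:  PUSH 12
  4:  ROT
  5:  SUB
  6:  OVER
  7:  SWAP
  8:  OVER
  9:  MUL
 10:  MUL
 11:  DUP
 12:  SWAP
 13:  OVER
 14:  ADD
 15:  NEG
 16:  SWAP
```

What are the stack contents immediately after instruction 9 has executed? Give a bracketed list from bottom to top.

PUSH 11   11
PUSH -33  11 -33
PUSH 12   11 -33 12
ROT       -33 12 11
SUB       -33 1
OVER      -33 1 -33
SWAP      -33 -33 1
OVER      -33 -33 1 -33
MUL       -33 -33 -33

[-33, -33, -33]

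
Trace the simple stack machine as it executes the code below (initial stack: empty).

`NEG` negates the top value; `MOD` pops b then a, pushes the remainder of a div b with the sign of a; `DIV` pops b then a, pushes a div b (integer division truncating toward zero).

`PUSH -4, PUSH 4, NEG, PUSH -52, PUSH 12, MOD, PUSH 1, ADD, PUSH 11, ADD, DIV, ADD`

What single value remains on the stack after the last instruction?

PUSH -4  → -4
PUSH 4   → -4 4
NEG      → -4 -4
PUSH -52 → -4 -4 -52
PUSH 12  → -4 -4 -52 12
MOD      → -4 -4 -4
PUSH 1   → -4 -4 -4 1
ADD      → -4 -4 -3
PUSH 11  → -4 -4 -3 11
ADD      → -4 -4 8
DIV      → -4 0
ADD      → -4

-4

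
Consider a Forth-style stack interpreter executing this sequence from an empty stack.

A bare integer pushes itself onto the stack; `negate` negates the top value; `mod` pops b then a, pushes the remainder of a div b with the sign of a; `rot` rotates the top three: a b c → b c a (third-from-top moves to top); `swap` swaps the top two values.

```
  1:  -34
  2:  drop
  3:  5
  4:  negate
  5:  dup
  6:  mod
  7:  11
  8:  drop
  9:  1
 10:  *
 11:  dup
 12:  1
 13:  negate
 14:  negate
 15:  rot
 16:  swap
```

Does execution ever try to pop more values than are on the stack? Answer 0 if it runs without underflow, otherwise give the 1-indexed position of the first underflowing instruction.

-34    -> [-34]
drop   -> []
5      -> [5]
negate -> [-5]
dup    -> [-5, -5]
mod    -> [0]
11     -> [0, 11]
drop   -> [0]
1      -> [0, 1]
*      -> [0]
dup    -> [0, 0]
1      -> [0, 0, 1]
negate -> [0, 0, -1]
negate -> [0, 0, 1]
rot    -> [0, 1, 0]
swap   -> [0, 0, 1]

0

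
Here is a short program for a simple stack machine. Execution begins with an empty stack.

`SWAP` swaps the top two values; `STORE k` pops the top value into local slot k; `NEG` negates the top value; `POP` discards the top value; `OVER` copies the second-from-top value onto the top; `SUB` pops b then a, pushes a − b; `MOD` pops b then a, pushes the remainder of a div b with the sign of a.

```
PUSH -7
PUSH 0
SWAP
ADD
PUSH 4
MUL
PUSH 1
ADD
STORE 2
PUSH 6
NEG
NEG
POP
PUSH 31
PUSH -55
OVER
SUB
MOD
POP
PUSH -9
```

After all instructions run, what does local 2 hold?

PUSH -7  -> -7
PUSH 0   -> -7 0
SWAP     -> 0 -7
ADD      -> -7
PUSH 4   -> -7 4
MUL      -> -28
PUSH 1   -> -28 1
ADD      -> -27
STORE 2  -> (empty)
PUSH 6   -> 6
NEG      -> -6
NEG      -> 6
POP      -> (empty)
PUSH 31  -> 31
PUSH -55 -> 31 -55
OVER     -> 31 -55 31
SUB      -> 31 -86
MOD      -> 31
POP      -> (empty)
PUSH -9  -> -9

-27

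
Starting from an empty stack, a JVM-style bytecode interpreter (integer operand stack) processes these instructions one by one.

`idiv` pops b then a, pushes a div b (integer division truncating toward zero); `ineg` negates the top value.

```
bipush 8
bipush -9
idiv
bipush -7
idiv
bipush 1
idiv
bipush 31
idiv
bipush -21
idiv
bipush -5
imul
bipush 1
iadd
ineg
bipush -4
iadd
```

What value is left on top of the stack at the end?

bipush 8   → [8]
bipush -9  → [8, -9]
idiv       → [0]
bipush -7  → [0, -7]
idiv       → [0]
bipush 1   → [0, 1]
idiv       → [0]
bipush 31  → [0, 31]
idiv       → [0]
bipush -21 → [0, -21]
idiv       → [0]
bipush -5  → [0, -5]
imul       → [0]
bipush 1   → [0, 1]
iadd       → [1]
ineg       → [-1]
bipush -4  → [-1, -4]
iadd       → [-5]

-5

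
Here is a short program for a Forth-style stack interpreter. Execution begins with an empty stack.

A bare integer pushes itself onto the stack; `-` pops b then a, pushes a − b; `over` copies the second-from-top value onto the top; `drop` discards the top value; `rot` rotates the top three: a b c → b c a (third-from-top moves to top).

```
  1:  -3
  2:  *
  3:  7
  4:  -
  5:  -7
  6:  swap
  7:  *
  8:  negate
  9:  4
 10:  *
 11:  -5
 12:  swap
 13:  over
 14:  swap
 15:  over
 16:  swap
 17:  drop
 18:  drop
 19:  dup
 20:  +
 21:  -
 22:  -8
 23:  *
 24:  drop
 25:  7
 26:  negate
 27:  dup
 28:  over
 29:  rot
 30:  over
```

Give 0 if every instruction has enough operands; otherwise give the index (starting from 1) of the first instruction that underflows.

2

-3 → [-3]
*  — needs 2 operands, stack has 1 → underflow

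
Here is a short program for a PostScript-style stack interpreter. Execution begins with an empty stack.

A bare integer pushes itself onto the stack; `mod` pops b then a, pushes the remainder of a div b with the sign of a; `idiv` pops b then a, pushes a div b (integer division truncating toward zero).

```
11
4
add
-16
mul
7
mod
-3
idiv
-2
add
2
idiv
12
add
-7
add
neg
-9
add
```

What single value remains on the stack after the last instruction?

-13

11    [11]
4     [11, 4]
add   [15]
-16   [15, -16]
mul   [-240]
7     [-240, 7]
mod   [-2]
-3    [-2, -3]
idiv  [0]
-2    [0, -2]
add   [-2]
2     [-2, 2]
idiv  [-1]
12    [-1, 12]
add   [11]
-7    [11, -7]
add   [4]
neg   [-4]
-9    [-4, -9]
add   [-13]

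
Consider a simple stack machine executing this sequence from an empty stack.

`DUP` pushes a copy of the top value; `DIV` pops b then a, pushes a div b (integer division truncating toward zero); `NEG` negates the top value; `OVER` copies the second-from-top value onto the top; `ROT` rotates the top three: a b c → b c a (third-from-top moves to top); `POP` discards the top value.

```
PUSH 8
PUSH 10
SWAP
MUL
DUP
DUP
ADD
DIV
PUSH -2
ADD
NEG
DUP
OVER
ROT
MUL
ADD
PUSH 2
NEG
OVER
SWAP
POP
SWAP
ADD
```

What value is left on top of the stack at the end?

12

PUSH 8  -> [8]
PUSH 10 -> [8, 10]
SWAP    -> [10, 8]
MUL     -> [80]
DUP     -> [80, 80]
DUP     -> [80, 80, 80]
ADD     -> [80, 160]
DIV     -> [0]
PUSH -2 -> [0, -2]
ADD     -> [-2]
NEG     -> [2]
DUP     -> [2, 2]
OVER    -> [2, 2, 2]
ROT     -> [2, 2, 2]
MUL     -> [2, 4]
ADD     -> [6]
PUSH 2  -> [6, 2]
NEG     -> [6, -2]
OVER    -> [6, -2, 6]
SWAP    -> [6, 6, -2]
POP     -> [6, 6]
SWAP    -> [6, 6]
ADD     -> [12]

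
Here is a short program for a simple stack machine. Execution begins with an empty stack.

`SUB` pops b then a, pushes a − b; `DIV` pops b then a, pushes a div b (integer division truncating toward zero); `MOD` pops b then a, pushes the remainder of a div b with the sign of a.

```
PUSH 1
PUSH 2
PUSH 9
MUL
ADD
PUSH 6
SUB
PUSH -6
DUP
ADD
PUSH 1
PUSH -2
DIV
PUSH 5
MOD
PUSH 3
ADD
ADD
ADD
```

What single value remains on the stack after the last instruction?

4

PUSH 1  : 1
PUSH 2  : 1 2
PUSH 9  : 1 2 9
MUL     : 1 18
ADD     : 19
PUSH 6  : 19 6
SUB     : 13
PUSH -6 : 13 -6
DUP     : 13 -6 -6
ADD     : 13 -12
PUSH 1  : 13 -12 1
PUSH -2 : 13 -12 1 -2
DIV     : 13 -12 0
PUSH 5  : 13 -12 0 5
MOD     : 13 -12 0
PUSH 3  : 13 -12 0 3
ADD     : 13 -12 3
ADD     : 13 -9
ADD     : 4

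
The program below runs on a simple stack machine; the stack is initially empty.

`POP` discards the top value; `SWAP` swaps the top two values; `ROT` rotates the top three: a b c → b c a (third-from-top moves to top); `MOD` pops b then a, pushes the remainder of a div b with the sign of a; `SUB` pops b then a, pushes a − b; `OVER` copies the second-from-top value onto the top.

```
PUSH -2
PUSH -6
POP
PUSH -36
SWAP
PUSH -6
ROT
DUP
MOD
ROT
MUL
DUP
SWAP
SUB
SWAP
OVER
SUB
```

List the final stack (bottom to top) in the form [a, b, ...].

[0, -6]

PUSH -2  -> -2
PUSH -6  -> -2 -6
POP      -> -2
PUSH -36 -> -2 -36
SWAP     -> -36 -2
PUSH -6  -> -36 -2 -6
ROT      -> -2 -6 -36
DUP      -> -2 -6 -36 -36
MOD      -> -2 -6 0
ROT      -> -6 0 -2
MUL      -> -6 0
DUP      -> -6 0 0
SWAP     -> -6 0 0
SUB      -> -6 0
SWAP     -> 0 -6
OVER     -> 0 -6 0
SUB      -> 0 -6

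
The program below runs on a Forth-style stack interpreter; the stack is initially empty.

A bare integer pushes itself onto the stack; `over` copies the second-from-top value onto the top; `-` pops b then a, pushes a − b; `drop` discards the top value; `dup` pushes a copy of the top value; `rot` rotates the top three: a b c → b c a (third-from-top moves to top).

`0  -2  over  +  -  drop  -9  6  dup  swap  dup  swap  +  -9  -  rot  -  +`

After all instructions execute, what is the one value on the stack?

0    : 0
-2   : 0 -2
over : 0 -2 0
+    : 0 -2
-    : 2
drop : (empty)
-9   : -9
6    : -9 6
dup  : -9 6 6
swap : -9 6 6
dup  : -9 6 6 6
swap : -9 6 6 6
+    : -9 6 12
-9   : -9 6 12 -9
-    : -9 6 21
rot  : 6 21 -9
-    : 6 30
+    : 36

36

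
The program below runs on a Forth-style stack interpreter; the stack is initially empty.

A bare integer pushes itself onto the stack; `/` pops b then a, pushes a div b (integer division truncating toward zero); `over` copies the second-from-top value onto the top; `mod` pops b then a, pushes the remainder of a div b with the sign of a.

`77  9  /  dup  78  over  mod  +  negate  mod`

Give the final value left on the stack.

8

77      [77]
9       [77, 9]
/       [8]
dup     [8, 8]
78      [8, 8, 78]
over    [8, 8, 78, 8]
mod     [8, 8, 6]
+       [8, 14]
negate  [8, -14]
mod     [8]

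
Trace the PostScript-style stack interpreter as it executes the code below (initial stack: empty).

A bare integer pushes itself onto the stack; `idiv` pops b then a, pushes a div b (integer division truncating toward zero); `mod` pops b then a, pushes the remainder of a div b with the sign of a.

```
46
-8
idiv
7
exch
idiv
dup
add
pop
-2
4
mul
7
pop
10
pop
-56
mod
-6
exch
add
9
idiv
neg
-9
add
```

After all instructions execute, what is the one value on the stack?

-8

46    [46]
-8    [46, -8]
idiv  [-5]
7     [-5, 7]
exch  [7, -5]
idiv  [-1]
dup   [-1, -1]
add   [-2]
pop   []
-2    [-2]
4     [-2, 4]
mul   [-8]
7     [-8, 7]
pop   [-8]
10    [-8, 10]
pop   [-8]
-56   [-8, -56]
mod   [-8]
-6    [-8, -6]
exch  [-6, -8]
add   [-14]
9     [-14, 9]
idiv  [-1]
neg   [1]
-9    [1, -9]
add   [-8]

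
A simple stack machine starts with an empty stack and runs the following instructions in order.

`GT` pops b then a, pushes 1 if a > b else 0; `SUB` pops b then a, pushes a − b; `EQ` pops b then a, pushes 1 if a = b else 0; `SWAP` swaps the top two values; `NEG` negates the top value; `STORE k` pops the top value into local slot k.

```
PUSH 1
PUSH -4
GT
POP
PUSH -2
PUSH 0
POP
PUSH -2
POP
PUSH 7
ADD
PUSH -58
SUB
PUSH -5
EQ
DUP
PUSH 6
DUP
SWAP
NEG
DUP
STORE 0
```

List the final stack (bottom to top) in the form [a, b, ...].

PUSH 1    1
PUSH -4   1 -4
GT        1
POP       (empty)
PUSH -2   -2
PUSH 0    -2 0
POP       -2
PUSH -2   -2 -2
POP       -2
PUSH 7    -2 7
ADD       5
PUSH -58  5 -58
SUB       63
PUSH -5   63 -5
EQ        0
DUP       0 0
PUSH 6    0 0 6
DUP       0 0 6 6
SWAP      0 0 6 6
NEG       0 0 6 -6
DUP       0 0 6 -6 -6
STORE 0   0 0 6 -6

[0, 0, 6, -6]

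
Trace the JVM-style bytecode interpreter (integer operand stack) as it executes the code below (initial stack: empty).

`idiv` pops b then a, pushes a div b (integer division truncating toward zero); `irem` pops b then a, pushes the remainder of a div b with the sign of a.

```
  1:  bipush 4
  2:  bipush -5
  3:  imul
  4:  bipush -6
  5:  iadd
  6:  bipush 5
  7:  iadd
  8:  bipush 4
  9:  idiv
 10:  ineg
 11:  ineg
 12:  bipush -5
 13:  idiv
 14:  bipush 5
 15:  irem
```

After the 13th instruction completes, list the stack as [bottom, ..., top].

bipush 4  -> 4
bipush -5 -> 4 -5
imul      -> -20
bipush -6 -> -20 -6
iadd      -> -26
bipush 5  -> -26 5
iadd      -> -21
bipush 4  -> -21 4
idiv      -> -5
ineg      -> 5
ineg      -> -5
bipush -5 -> -5 -5
idiv      -> 1

[1]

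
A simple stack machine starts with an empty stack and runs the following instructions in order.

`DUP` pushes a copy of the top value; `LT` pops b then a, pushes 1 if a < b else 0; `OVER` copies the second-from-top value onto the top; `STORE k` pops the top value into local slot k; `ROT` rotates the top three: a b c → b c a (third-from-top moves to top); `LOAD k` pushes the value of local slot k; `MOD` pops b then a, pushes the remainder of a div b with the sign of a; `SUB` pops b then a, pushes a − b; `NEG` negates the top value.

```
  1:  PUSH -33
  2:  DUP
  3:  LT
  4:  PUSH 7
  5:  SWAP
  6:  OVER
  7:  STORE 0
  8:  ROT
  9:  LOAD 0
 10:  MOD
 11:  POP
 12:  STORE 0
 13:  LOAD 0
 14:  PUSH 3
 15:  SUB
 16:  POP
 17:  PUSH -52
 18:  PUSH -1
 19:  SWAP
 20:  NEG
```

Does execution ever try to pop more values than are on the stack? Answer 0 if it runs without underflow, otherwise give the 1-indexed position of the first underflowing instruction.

PUSH -33  [-33]
DUP       [-33, -33]
LT        [0]
PUSH 7    [0, 7]
SWAP      [7, 0]
OVER      [7, 0, 7]
STORE 0   [7, 0]
ROT  — needs 3 operands, stack has 2 → underflow

8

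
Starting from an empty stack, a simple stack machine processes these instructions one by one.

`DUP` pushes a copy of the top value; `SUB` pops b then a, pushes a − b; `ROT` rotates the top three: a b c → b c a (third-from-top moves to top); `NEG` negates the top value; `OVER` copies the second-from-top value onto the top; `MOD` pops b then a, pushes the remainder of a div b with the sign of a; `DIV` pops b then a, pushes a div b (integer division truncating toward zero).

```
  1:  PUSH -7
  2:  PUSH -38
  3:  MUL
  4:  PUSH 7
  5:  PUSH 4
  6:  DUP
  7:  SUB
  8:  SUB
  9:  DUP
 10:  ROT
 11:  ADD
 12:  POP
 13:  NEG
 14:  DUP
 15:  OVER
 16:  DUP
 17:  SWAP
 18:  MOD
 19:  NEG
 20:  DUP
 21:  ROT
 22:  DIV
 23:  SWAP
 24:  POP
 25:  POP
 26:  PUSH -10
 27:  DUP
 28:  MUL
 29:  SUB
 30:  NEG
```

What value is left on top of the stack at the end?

PUSH -7  : -7
PUSH -38 : -7 -38
MUL      : 266
PUSH 7   : 266 7
PUSH 4   : 266 7 4
DUP      : 266 7 4 4
SUB      : 266 7 0
SUB      : 266 7
DUP      : 266 7 7
ROT      : 7 7 266
ADD      : 7 273
POP      : 7
NEG      : -7
DUP      : -7 -7
OVER     : -7 -7 -7
DUP      : -7 -7 -7 -7
SWAP     : -7 -7 -7 -7
MOD      : -7 -7 0
NEG      : -7 -7 0
DUP      : -7 -7 0 0
ROT      : -7 0 0 -7
DIV      : -7 0 0
SWAP     : -7 0 0
POP      : -7 0
POP      : -7
PUSH -10 : -7 -10
DUP      : -7 -10 -10
MUL      : -7 100
SUB      : -107
NEG      : 107

107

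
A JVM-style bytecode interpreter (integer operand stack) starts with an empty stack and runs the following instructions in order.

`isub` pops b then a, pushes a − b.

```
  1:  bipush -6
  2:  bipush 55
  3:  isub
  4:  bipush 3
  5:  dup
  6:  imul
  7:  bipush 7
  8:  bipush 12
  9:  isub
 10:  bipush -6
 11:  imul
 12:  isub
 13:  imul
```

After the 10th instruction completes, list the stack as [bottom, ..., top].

[-61, 9, -5, -6]

bipush -6 : -6
bipush 55 : -6 55
isub      : -61
bipush 3  : -61 3
dup       : -61 3 3
imul      : -61 9
bipush 7  : -61 9 7
bipush 12 : -61 9 7 12
isub      : -61 9 -5
bipush -6 : -61 9 -5 -6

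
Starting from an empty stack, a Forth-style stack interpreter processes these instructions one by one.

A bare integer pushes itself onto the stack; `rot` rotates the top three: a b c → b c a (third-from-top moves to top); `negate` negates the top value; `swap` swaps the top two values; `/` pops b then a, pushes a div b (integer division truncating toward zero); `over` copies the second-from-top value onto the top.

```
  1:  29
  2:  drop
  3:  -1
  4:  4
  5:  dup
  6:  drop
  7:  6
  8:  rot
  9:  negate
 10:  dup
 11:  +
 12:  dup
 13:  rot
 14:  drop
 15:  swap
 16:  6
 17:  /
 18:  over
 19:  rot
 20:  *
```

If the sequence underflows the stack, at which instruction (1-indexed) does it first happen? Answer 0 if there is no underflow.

29     : [29]
drop   : []
-1     : [-1]
4      : [-1, 4]
dup    : [-1, 4, 4]
drop   : [-1, 4]
6      : [-1, 4, 6]
rot    : [4, 6, -1]
negate : [4, 6, 1]
dup    : [4, 6, 1, 1]
+      : [4, 6, 2]
dup    : [4, 6, 2, 2]
rot    : [4, 2, 2, 6]
drop   : [4, 2, 2]
swap   : [4, 2, 2]
6      : [4, 2, 2, 6]
/      : [4, 2, 0]
over   : [4, 2, 0, 2]
rot    : [4, 0, 2, 2]
*      : [4, 0, 4]

0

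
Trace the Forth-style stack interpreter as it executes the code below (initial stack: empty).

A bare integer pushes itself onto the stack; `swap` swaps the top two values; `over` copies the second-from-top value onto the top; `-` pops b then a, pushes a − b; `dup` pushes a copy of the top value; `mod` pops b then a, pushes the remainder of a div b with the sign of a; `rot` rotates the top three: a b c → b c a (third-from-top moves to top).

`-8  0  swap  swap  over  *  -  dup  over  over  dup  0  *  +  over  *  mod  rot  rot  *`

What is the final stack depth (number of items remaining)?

2

-8   → [-8]
0    → [-8, 0]
swap → [0, -8]
swap → [-8, 0]
over → [-8, 0, -8]
*    → [-8, 0]
-    → [-8]
dup  → [-8, -8]
over → [-8, -8, -8]
over → [-8, -8, -8, -8]
dup  → [-8, -8, -8, -8, -8]
0    → [-8, -8, -8, -8, -8, 0]
*    → [-8, -8, -8, -8, 0]
+    → [-8, -8, -8, -8]
over → [-8, -8, -8, -8, -8]
*    → [-8, -8, -8, 64]
mod  → [-8, -8, -8]
rot  → [-8, -8, -8]
rot  → [-8, -8, -8]
*    → [-8, 64]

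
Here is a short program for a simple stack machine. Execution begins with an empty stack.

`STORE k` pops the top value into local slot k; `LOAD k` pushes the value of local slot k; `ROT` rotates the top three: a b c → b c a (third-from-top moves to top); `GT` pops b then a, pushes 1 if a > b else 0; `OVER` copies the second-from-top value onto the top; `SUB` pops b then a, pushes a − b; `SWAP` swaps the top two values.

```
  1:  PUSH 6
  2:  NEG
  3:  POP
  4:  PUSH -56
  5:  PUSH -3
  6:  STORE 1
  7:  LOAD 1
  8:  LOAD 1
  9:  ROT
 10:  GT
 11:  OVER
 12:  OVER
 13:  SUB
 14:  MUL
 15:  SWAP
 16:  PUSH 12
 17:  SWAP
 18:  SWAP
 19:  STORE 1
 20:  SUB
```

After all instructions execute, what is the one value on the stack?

-1

PUSH 6   : [6]
NEG      : [-6]
POP      : []
PUSH -56 : [-56]
PUSH -3  : [-56, -3]
STORE 1  : [-56]
LOAD 1   : [-56, -3]
LOAD 1   : [-56, -3, -3]
ROT      : [-3, -3, -56]
GT       : [-3, 1]
OVER     : [-3, 1, -3]
OVER     : [-3, 1, -3, 1]
SUB      : [-3, 1, -4]
MUL      : [-3, -4]
SWAP     : [-4, -3]
PUSH 12  : [-4, -3, 12]
SWAP     : [-4, 12, -3]
SWAP     : [-4, -3, 12]
STORE 1  : [-4, -3]
SUB      : [-1]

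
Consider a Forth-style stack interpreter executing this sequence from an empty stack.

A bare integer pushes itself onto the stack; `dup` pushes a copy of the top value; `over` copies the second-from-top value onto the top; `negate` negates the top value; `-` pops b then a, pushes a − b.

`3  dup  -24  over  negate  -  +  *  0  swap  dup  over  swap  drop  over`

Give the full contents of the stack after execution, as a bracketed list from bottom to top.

[0, -54, -54, -54]

3      : [3]
dup    : [3, 3]
-24    : [3, 3, -24]
over   : [3, 3, -24, 3]
negate : [3, 3, -24, -3]
-      : [3, 3, -21]
+      : [3, -18]
*      : [-54]
0      : [-54, 0]
swap   : [0, -54]
dup    : [0, -54, -54]
over   : [0, -54, -54, -54]
swap   : [0, -54, -54, -54]
drop   : [0, -54, -54]
over   : [0, -54, -54, -54]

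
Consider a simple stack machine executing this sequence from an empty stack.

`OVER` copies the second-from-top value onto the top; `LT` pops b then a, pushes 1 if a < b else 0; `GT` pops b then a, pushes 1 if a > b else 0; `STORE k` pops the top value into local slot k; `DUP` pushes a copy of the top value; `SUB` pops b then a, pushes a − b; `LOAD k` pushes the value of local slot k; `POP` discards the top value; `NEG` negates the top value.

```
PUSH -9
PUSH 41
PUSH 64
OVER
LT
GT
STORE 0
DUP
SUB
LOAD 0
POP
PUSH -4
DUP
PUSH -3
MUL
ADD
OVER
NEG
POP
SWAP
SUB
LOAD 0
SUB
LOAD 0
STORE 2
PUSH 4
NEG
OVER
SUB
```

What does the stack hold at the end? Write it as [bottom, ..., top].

PUSH -9 → -9
PUSH 41 → -9 41
PUSH 64 → -9 41 64
OVER    → -9 41 64 41
LT      → -9 41 0
GT      → -9 1
STORE 0 → -9
DUP     → -9 -9
SUB     → 0
LOAD 0  → 0 1
POP     → 0
PUSH -4 → 0 -4
DUP     → 0 -4 -4
PUSH -3 → 0 -4 -4 -3
MUL     → 0 -4 12
ADD     → 0 8
OVER    → 0 8 0
NEG     → 0 8 0
POP     → 0 8
SWAP    → 8 0
SUB     → 8
LOAD 0  → 8 1
SUB     → 7
LOAD 0  → 7 1
STORE 2 → 7
PUSH 4  → 7 4
NEG     → 7 -4
OVER    → 7 -4 7
SUB     → 7 -11

[7, -11]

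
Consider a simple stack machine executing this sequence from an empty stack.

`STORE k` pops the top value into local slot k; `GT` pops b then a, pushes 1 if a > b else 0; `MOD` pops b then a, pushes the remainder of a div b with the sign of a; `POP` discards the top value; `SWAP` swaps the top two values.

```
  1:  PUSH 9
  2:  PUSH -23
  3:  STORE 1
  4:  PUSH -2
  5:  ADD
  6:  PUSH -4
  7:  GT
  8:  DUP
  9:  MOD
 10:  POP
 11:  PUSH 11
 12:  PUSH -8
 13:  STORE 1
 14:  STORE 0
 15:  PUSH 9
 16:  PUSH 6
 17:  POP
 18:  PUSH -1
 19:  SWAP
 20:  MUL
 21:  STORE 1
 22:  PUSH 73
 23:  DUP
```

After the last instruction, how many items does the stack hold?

2

PUSH 9   -> 9
PUSH -23 -> 9 -23
STORE 1  -> 9
PUSH -2  -> 9 -2
ADD      -> 7
PUSH -4  -> 7 -4
GT       -> 1
DUP      -> 1 1
MOD      -> 0
POP      -> (empty)
PUSH 11  -> 11
PUSH -8  -> 11 -8
STORE 1  -> 11
STORE 0  -> (empty)
PUSH 9   -> 9
PUSH 6   -> 9 6
POP      -> 9
PUSH -1  -> 9 -1
SWAP     -> -1 9
MUL      -> -9
STORE 1  -> (empty)
PUSH 73  -> 73
DUP      -> 73 73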